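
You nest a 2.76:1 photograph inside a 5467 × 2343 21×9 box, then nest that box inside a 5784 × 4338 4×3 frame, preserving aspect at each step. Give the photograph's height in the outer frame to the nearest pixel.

2.76:1 in 5467×2343: fills the width, so the photograph is 5467.00 × 1980.80.
The 21×9 canvas is width-limited in 5784×4338, giving 5784.00 × 2478.86; scale factor 1.0580.
Applying the same ×1.0580: 1980.80 → 2095.65.

2096 px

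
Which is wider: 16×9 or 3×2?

16×9 = 1.778 and 3×2 = 1.5; 1.778 > 1.5.

16×9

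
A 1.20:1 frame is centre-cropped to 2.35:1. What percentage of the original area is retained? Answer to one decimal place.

2.35:1 is wider than 1.20:1, so the crop keeps the full width and trims the height.
Area ratio = (1.200)/(2.350) = 51.06% retained.

51.1%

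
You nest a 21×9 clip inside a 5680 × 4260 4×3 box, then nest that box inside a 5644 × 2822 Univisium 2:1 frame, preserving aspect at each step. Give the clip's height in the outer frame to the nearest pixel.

Inside the 5680×4260 canvas the clip is width-limited at 5680.00 × 2434.29.
The 4×3 canvas is height-limited in 5644×2822, giving 3762.67 × 2822.00; scale factor 0.6624.
Applying the same ×0.6624: 2434.29 → 1612.57.

1613 px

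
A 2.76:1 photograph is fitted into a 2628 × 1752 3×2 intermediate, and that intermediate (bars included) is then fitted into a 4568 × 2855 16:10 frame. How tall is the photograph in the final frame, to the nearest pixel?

1552 px

First fit — 2.76:1 into 2628×1752 spans the width: 2628.00 × 952.17.
The 3×2 canvas is height-limited in 4568×2855, giving 4282.50 × 2855.00; scale factor 1.6296.
The photograph scales with it: height 952.17 × 1.6296 ≈ 1551.63.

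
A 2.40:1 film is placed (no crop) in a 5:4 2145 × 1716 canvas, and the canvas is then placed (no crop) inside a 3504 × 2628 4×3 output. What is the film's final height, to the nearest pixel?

1369 px

2.40:1 in 2145×1716: fills the width, so the film is 2145.00 × 893.75.
Second fit — the 5:4 canvas into 3504×2628 spans the height: 3285.00 × 2628.00 (×1.5315 from 2145×1716).
So the film's height is 893.75 × 1.5315 ≈ 1368.75.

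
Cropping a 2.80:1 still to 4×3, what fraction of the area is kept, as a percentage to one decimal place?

The height stays; only width is cut (since 4×3 is narrower than 2.80:1).
Fraction kept = (1.333)/(2.800) ≈ 47.62%.

47.6%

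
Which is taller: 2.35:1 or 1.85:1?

1.85:1

2.35 and 1.85; 2.35 > 1.85. The smaller width-to-height ratio is the taller frame.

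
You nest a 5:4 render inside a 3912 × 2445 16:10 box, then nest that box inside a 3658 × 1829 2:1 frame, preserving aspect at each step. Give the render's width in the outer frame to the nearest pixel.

5:4 in 3912×2445: fills the height, so the render is 3056.25 × 2445.00.
Second fit — the 16:10 canvas into 3658×1829 spans the height: 2926.40 × 1829.00 (×0.7481 from 3912×2445).
So the render's width is 3056.25 × 0.7481 ≈ 2286.25.

2286 px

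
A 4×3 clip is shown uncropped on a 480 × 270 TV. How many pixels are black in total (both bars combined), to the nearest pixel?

32400 pixels

4×3 is narrower than 16:9, so it spans the full height.
Content width = 270 × 4/3 ≈ 360.0000 px.
Leftover width: 480 − 360.0000 = 120.0000 px.
Bar area = 120.0000 × 270 ≈ 32400 px.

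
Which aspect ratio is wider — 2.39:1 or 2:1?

2.39:1

2.39 and 2; 2.39 > 2.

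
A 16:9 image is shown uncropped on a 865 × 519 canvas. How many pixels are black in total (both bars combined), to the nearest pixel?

28058 pixels

16:9 is wider than 5:3, so it spans the full width.
The image is 865 × 9/16 ≈ 486.5625 px tall.
Leftover height: 519 − 486.5625 = 32.4375 px.
That's 32.4375 × 865 ≈ 28058 black pixels.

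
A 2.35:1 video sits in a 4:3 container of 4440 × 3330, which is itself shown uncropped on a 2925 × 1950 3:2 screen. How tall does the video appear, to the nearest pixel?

2.35:1 in 4440×3330: fills the width, so the video is 4440.00 × 1889.36.
4:3 in 2925×1950: fills the height, so the intermediate becomes 2600.00 × 1950.00 — a scale of ×0.5856.
The video scales with it: height 1889.36 × 0.5856 ≈ 1106.38.

1106 px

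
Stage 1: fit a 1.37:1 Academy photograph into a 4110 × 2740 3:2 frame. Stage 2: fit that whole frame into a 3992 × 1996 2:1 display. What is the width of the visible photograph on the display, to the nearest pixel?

First fit — 1.37:1 Academy into 4110×2740 spans the height: 3753.80 × 2740.00.
3:2 in 3992×1996: fills the height, so the intermediate becomes 2994.00 × 1996.00 — a scale of ×0.7285.
The photograph scales with it: width 3753.80 × 0.7285 ≈ 2734.52.

2735 px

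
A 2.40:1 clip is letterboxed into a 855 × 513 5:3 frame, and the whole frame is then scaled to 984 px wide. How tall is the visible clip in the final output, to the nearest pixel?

In the 855×513 frame the clip fills the width: height = 855 / 2.400 ≈ 356.25 px.
The frame scales by 984/855 = 1.1509; 356.25 × 1.1509 ≈ 410.00 px.

410 px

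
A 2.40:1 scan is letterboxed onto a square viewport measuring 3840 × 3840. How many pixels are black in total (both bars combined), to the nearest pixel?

Since 2.400 > 1.000, the scan is width-limited.
The scan is 3840 / 2.400 ≈ 1600.0000 px tall.
Black = 3840 − 1600.0000 = 2240.0000 px.
That's 2240.0000 × 3840 ≈ 8601600 black pixels.

8601600 pixels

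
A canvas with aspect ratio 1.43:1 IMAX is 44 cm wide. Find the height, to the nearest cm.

31 cm

44 / 1.430 = 30.77.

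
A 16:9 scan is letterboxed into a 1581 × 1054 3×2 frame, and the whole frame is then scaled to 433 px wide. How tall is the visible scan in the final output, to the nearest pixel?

244 px

In the 1581×1054 frame the scan fills the width: height = 1581 × 9/16 ≈ 889.31 px.
The frame scales by 433/1581 = 0.2739; 889.31 × 0.2739 ≈ 243.56 px.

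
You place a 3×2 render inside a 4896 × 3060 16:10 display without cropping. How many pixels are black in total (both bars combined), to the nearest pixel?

936360 pixels

Since 1.500 < 1.600, the render is height-limited.
The render is 3060 × 3/2 ≈ 4590.0000 px wide.
Leftover width: 4896 − 4590.0000 = 306.0000 px.
Across the 3060-px span: 306.0000 × 3060 ≈ 936360 px.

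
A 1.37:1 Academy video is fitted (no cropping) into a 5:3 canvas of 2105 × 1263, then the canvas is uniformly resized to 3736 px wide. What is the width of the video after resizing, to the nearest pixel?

3071 px

Fitted into 2105×1263, the video spans the height; its width is 1263 × 1.370 ≈ 1730.31 px.
The frame scales by 3736/2105 = 1.7748; 1730.31 × 1.7748 ≈ 3070.99 px.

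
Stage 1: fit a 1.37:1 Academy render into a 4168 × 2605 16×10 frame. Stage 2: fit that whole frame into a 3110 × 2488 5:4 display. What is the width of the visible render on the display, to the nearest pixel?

Inside the 4168×2605 canvas the render is height-limited at 3568.85 × 2605.00.
The 16×10 canvas is width-limited in 3110×2488, giving 3110.00 × 1943.75; scale factor 0.7462.
So the render's width is 3568.85 × 0.7462 ≈ 2662.94.

2663 px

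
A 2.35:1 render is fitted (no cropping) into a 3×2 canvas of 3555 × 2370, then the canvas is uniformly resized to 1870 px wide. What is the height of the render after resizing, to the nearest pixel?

Fitted into 3555×2370, the render spans the width; its height is 3555 / 2.350 ≈ 1512.77 px.
The frame scales by 1870/3555 = 0.5260; 1512.77 × 0.5260 ≈ 795.74 px.

796 px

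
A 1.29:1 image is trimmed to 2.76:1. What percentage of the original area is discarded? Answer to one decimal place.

2.76:1 is wider than 1.29:1, so the crop keeps the full width and trims the height.
(1.290)/(2.760) ≈ 0.467 of the area survives, leaving 53.26% discarded.

53.3%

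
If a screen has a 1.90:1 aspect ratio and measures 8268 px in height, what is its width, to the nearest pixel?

15709 px

Width = 8268 × 1.900 = 15709.20.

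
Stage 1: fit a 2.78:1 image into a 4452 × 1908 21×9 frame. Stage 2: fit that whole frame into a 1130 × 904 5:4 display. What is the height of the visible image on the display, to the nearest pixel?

406 px

Inside the 4452×1908 canvas the image is width-limited at 4452.00 × 1601.44.
Second fit — the 21×9 canvas into 1130×904 spans the width: 1130.00 × 484.29 (×0.2538 from 4452×1908).
The image scales with it: height 1601.44 × 0.2538 ≈ 406.47.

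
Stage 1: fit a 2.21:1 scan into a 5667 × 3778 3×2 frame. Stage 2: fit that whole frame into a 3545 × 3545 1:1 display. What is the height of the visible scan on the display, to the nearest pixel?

Inside the 5667×3778 canvas the scan is width-limited at 5667.00 × 2564.25.
The 3×2 canvas is width-limited in 3545×3545, giving 3545.00 × 2363.33; scale factor 0.6256.
So the scan's height is 2564.25 × 0.6256 ≈ 1604.07.

1604 px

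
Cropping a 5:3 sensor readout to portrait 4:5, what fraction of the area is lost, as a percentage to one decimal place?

52.0%

The height stays; only width is cut (since portrait 4:5 is narrower than 5:3).
Area ratio = (0.800)/(1.667) = 48.00%; the remaining 52.00% is cropped out.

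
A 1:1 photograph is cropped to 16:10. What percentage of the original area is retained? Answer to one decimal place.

62.5%

The width stays; only height is cut (since 16:10 is wider than 1:1).
Fraction kept = (1.000)/(1.600) ≈ 62.50%.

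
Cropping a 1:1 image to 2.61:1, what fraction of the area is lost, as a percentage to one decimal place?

Going from 1:1 to 2.61:1 means cutting height while keeping width.
(1.000)/(2.610) ≈ 0.383 of the area survives, leaving 61.69% discarded.

61.7%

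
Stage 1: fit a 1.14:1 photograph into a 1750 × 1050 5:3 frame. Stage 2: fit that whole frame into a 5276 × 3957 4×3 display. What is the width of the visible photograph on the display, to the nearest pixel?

3609 px

1.14:1 in 1750×1050: fills the height, so the photograph is 1197.00 × 1050.00.
Second fit — the 5:3 canvas into 5276×3957 spans the width: 5276.00 × 3165.60 (×3.0149 from 1750×1050).
Applying the same ×3.0149: 1197.00 → 3608.78.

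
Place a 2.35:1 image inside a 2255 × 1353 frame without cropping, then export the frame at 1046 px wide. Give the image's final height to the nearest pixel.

445 px

In the 2255×1353 frame the image fills the width: height = 2255 / 2.350 ≈ 959.57 px.
The frame scales by 1046/2255 = 0.4639; 959.57 × 0.4639 ≈ 445.11 px.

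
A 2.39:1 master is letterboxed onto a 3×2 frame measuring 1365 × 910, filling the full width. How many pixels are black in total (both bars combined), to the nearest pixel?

462558 pixels

That makes the image 571.1297 px tall (1365 / 2.390).
Black = 910 − 571.1297 = 338.8703 px.
That's 338.8703 × 1365 ≈ 462558 black pixels.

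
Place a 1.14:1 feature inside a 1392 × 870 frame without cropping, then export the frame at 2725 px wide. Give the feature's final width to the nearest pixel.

1942 px

In the 1392×870 frame the feature fills the height: width = 870 × 1.140 ≈ 991.80 px.
Resizing to 2725 px wide multiplies everything by 1.9576: 991.80 → 1941.56 px.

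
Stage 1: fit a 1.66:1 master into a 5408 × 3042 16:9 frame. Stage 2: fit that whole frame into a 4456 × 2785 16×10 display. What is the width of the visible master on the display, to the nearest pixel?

4161 px

1.66:1 in 5408×3042: fills the height, so the master is 5049.72 × 3042.00.
16:9 in 4456×2785: fills the width, so the intermediate becomes 4456.00 × 2506.50 — a scale of ×0.8240.
Applying the same ×0.8240: 5049.72 → 4160.79.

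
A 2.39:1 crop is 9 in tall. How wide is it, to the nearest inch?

22 in

At 2.39:1, 9 × 2.390 ≈ 21.51.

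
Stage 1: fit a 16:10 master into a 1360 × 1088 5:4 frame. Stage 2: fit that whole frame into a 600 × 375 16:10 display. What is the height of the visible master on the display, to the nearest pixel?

Inside the 1360×1088 canvas the master is width-limited at 1360.00 × 850.00.
Second fit — the 5:4 canvas into 600×375 spans the height: 468.75 × 375.00 (×0.3447 from 1360×1088).
Applying the same ×0.3447: 850.00 → 292.97.

293 px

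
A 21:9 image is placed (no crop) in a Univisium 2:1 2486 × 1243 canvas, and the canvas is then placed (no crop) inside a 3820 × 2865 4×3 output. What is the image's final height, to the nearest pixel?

1637 px

21:9 in 2486×1243: fills the width, so the image is 2486.00 × 1065.43.
Univisium 2:1 in 3820×2865: fills the width, so the intermediate becomes 3820.00 × 1910.00 — a scale of ×1.5366.
The image scales with it: height 1065.43 × 1.5366 ≈ 1637.14.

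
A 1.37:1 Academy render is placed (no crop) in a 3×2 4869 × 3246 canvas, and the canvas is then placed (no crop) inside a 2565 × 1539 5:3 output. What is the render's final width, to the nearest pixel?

First fit — 1.37:1 Academy into 4869×3246 spans the height: 4447.02 × 3246.00.
The 3×2 canvas is height-limited in 2565×1539, giving 2308.50 × 1539.00; scale factor 0.4741.
Applying the same ×0.4741: 4447.02 → 2108.43.

2108 px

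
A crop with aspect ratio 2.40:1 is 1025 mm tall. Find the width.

At 2.40:1, 1025 × 2.400 ≈ 2460.

2460 mm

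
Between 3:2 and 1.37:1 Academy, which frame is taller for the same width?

3:2 = 1.5 and 1.37; 1.5 > 1.37. The smaller width-to-height ratio is the taller frame.

1.37:1 Academy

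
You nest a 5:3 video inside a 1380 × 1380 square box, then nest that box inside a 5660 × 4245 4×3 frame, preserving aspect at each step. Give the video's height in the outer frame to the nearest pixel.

2547 px

Inside the 1380×1380 canvas the video is width-limited at 1380.00 × 828.00.
Second fit — the square canvas into 5660×4245 spans the height: 4245.00 × 4245.00 (×3.0761 from 1380×1380).
The video scales with it: height 828.00 × 3.0761 ≈ 2547.00.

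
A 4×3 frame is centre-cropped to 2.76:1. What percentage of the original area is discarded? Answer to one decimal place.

51.7%

The width stays; only height is cut (since 2.76:1 is wider than 4×3).
Area ratio = (1.333)/(2.760) = 48.31%; the remaining 51.69% is cropped out.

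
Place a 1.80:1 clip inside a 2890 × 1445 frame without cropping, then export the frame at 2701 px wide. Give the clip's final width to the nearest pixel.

In the 2890×1445 frame the clip fills the height: width = 1445 × 1.800 ≈ 2601.00 px.
Resizing to 2701 px wide multiplies everything by 0.9346: 2601.00 → 2430.90 px.

2431 px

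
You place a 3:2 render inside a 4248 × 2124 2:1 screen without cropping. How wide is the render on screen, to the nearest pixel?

3186 px

3:2 is narrower than 2:1, so it spans the full height.
That makes the image 3186.00 px wide (2124 × 3/2).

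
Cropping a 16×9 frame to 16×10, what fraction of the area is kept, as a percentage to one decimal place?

90.0%

The height stays; only width is cut (since 16×10 is narrower than 16×9).
Area ratio = (1.600)/(1.778) = 90.00% retained.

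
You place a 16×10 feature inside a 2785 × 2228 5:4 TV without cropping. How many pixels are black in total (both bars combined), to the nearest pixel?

16×10 is wider than 5:4, so it spans the full width.
The feature is 2785 × 10/16 ≈ 1740.6250 px tall.
Leftover height: 2228 − 1740.6250 = 487.3750 px.
Bar area = 487.3750 × 2785 ≈ 1357339 px.

1357339 pixels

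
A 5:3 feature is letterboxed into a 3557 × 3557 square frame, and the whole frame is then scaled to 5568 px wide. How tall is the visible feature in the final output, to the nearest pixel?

At 3557×3557 the feature is width-limited, so height = 3557 × 3/5 ≈ 2134.20 px.
Resizing to 5568 px wide multiplies everything by 1.5654: 2134.20 → 3340.80 px.

3341 px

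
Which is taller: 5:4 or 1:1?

5:4 = 1.25 and 1; 1.25 > 1. The smaller width-to-height ratio is the taller frame.

1:1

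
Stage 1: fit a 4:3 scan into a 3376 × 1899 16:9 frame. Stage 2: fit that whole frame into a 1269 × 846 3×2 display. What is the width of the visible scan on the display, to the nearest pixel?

4:3 in 3376×1899: fills the height, so the scan is 2532.00 × 1899.00.
16:9 in 1269×846: fills the width, so the intermediate becomes 1269.00 × 713.81 — a scale of ×0.3759.
So the scan's width is 2532.00 × 0.3759 ≈ 951.75.

952 px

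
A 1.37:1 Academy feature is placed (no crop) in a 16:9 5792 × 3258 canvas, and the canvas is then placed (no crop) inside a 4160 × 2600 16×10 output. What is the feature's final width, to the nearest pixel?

3206 px

First fit — 1.37:1 Academy into 5792×3258 spans the height: 4463.46 × 3258.00.
The 16:9 canvas is width-limited in 4160×2600, giving 4160.00 × 2340.00; scale factor 0.7182.
Applying the same ×0.7182: 4463.46 → 3205.80.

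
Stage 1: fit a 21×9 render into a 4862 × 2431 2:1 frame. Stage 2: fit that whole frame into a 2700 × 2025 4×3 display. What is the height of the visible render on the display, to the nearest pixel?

1157 px

First fit — 21×9 into 4862×2431 spans the width: 4862.00 × 2083.71.
2:1 in 2700×2025: fills the width, so the intermediate becomes 2700.00 × 1350.00 — a scale of ×0.5553.
So the render's height is 2083.71 × 0.5553 ≈ 1157.14.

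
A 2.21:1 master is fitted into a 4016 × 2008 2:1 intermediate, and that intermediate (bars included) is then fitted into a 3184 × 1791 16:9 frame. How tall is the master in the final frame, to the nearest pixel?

2.21:1 in 4016×2008: fills the width, so the master is 4016.00 × 1817.19.
Second fit — the 2:1 canvas into 3184×1791 spans the width: 3184.00 × 1592.00 (×0.7928 from 4016×2008).
The master scales with it: height 1817.19 × 0.7928 ≈ 1440.72.

1441 px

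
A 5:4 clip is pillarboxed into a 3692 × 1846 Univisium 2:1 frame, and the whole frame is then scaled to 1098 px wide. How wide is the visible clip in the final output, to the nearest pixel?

686 px

Fitted into 3692×1846, the clip spans the height; its width is 1846 × 5/4 ≈ 2307.50 px.
Resizing to 1098 px wide multiplies everything by 0.2974: 2307.50 → 686.25 px.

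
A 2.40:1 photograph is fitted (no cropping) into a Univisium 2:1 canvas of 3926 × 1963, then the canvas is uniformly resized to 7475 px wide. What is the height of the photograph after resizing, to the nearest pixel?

Fitted into 3926×1963, the photograph spans the width; its height is 3926 / 2.400 ≈ 1635.83 px.
Resizing to 7475 px wide multiplies everything by 1.9040: 1635.83 → 3114.58 px.

3115 px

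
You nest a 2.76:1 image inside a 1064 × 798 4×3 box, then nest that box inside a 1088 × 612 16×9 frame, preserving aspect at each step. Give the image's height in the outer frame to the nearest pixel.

296 px

First fit — 2.76:1 into 1064×798 spans the width: 1064.00 × 385.51.
The 4×3 canvas is height-limited in 1088×612, giving 816.00 × 612.00; scale factor 0.7669.
So the image's height is 385.51 × 0.7669 ≈ 295.65.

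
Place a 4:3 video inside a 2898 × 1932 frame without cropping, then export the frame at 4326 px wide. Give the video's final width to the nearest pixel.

3845 px

At 2898×1932 the video is height-limited, so width = 1932 × 4/3 ≈ 2576.00 px.
Resizing to 4326 px wide multiplies everything by 1.4928: 2576.00 → 3845.33 px.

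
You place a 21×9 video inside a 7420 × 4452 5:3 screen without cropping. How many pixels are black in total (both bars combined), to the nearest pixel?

9438240 pixels

21×9 (2.333) > 5:3 (1.667), so the video fills the width.
The video is 7420 × 9/21 ≈ 3180.0000 px tall.
Leftover height: 4452 − 3180.0000 = 1272.0000 px.
That's 1272.0000 × 7420 ≈ 9438240 black pixels.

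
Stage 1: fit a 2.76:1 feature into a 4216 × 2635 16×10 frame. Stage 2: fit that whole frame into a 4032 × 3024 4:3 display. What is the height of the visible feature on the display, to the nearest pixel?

2.76:1 in 4216×2635: fills the width, so the feature is 4216.00 × 1527.54.
Second fit — the 16×10 canvas into 4032×3024 spans the width: 4032.00 × 2520.00 (×0.9564 from 4216×2635).
Applying the same ×0.9564: 1527.54 → 1460.87.

1461 px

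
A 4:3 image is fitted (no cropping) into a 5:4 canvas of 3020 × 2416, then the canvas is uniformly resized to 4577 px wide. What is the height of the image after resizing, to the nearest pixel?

3433 px

Fitted into 3020×2416, the image spans the width; its height is 3020 × 3/4 ≈ 2265.00 px.
Resizing to 4577 px wide multiplies everything by 1.5156: 2265.00 → 3432.75 px.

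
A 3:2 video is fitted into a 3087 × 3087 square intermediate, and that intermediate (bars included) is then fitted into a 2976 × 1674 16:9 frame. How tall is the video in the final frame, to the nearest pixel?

First fit — 3:2 into 3087×3087 spans the width: 3087.00 × 2058.00.
Second fit — the square canvas into 2976×1674 spans the height: 1674.00 × 1674.00 (×0.5423 from 3087×3087).
The video scales with it: height 2058.00 × 0.5423 ≈ 1116.00.

1116 px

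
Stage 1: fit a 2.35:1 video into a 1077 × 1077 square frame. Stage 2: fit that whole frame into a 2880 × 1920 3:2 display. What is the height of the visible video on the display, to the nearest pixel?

First fit — 2.35:1 into 1077×1077 spans the width: 1077.00 × 458.30.
Second fit — the square canvas into 2880×1920 spans the height: 1920.00 × 1920.00 (×1.7827 from 1077×1077).
So the video's height is 458.30 × 1.7827 ≈ 817.02.

817 px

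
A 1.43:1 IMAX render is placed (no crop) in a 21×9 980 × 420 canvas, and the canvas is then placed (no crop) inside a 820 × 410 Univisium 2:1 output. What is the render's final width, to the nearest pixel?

503 px

First fit — 1.43:1 IMAX into 980×420 spans the height: 600.60 × 420.00.
The 21×9 canvas is width-limited in 820×410, giving 820.00 × 351.43; scale factor 0.8367.
So the render's width is 600.60 × 0.8367 ≈ 502.54.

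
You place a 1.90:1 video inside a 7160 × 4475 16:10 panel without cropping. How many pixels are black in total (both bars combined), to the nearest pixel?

1.90:1 (1.900) > 16:10 (1.600), so the video fills the width.
The video is 7160 / 1.900 ≈ 3768.4211 px tall.
Black = 4475 − 3768.4211 = 706.5789 px.
Across the 7160-px span: 706.5789 × 7160 ≈ 5059105 px.

5059105 pixels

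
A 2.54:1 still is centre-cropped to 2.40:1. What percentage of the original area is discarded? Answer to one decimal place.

2.40:1 is narrower than 2.54:1, so the crop keeps the full height and trims the width.
Fraction kept = (2.400)/(2.540) ≈ 94.49%, so 5.51% is lost.

5.5%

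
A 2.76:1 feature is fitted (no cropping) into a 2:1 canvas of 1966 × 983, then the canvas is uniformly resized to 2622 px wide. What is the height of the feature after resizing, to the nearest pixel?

950 px

At 1966×983 the feature is width-limited, so height = 1966 / 2.760 ≈ 712.32 px.
The frame scales by 2622/1966 = 1.3337; 712.32 × 1.3337 ≈ 950.00 px.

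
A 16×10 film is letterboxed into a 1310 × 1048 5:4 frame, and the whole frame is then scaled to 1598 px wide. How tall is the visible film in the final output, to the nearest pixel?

At 1310×1048 the film is width-limited, so height = 1310 × 10/16 ≈ 818.75 px.
The frame scales by 1598/1310 = 1.2198; 818.75 × 1.2198 ≈ 998.75 px.

999 px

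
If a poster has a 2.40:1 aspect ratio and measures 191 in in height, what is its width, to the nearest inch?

At 2.40:1, 191 × 2.400 ≈ 458.40.

458 in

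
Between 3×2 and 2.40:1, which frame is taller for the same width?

3×2

3×2 = 1.5 and 2.4; 2.4 > 1.5. The smaller width-to-height ratio is the taller frame.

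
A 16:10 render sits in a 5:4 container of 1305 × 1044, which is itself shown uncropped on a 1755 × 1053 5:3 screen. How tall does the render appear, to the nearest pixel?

823 px

First fit — 16:10 into 1305×1044 spans the width: 1305.00 × 815.62.
The 5:4 canvas is height-limited in 1755×1053, giving 1316.25 × 1053.00; scale factor 1.0086.
The render scales with it: height 815.62 × 1.0086 ≈ 822.66.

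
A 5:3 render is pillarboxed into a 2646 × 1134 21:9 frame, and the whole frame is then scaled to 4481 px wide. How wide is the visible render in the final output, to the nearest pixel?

Fitted into 2646×1134, the render spans the height; its width is 1134 × 5/3 ≈ 1890.00 px.
Resizing to 4481 px wide multiplies everything by 1.6935: 1890.00 → 3200.71 px.

3201 px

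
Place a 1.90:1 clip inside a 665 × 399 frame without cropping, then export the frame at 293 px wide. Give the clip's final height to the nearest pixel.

Fitted into 665×399, the clip spans the width; its height is 665 / 1.900 ≈ 350.00 px.
The frame scales by 293/665 = 0.4406; 350.00 × 0.4406 ≈ 154.21 px.

154 px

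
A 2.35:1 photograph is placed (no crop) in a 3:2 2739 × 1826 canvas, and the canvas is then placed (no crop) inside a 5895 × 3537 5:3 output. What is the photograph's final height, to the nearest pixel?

First fit — 2.35:1 into 2739×1826 spans the width: 2739.00 × 1165.53.
The 3:2 canvas is height-limited in 5895×3537, giving 5305.50 × 3537.00; scale factor 1.9370.
So the photograph's height is 1165.53 × 1.9370 ≈ 2257.66.

2258 px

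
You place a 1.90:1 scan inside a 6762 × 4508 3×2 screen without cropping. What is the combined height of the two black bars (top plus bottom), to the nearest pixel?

949 px

1.90:1 is wider than 3×2, so it spans the full width.
Content height = 6762 / 1.900 ≈ 3558.95 px.
Leftover height: 4508 − 3558.95 = 949.05 px.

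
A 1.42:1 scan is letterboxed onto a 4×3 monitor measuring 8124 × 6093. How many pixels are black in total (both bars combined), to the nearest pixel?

3021098 pixels

1.42:1 is wider than 4×3, so it spans the full width.
The scan is 8124 / 1.420 ≈ 5721.1268 px tall.
6093 − 5721.1268 = 371.8732 px of bars.
Bar area = 371.8732 × 8124 ≈ 3021098 px.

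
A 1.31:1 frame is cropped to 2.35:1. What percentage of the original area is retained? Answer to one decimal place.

55.7%

The width stays; only height is cut (since 2.35:1 is wider than 1.31:1).
Fraction kept = (1.310)/(2.350) ≈ 55.74%.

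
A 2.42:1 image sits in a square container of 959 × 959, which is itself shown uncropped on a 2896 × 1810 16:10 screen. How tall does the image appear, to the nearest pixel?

748 px

Inside the 959×959 canvas the image is width-limited at 959.00 × 396.28.
Second fit — the square canvas into 2896×1810 spans the height: 1810.00 × 1810.00 (×1.8874 from 959×959).
Applying the same ×1.8874: 396.28 → 747.93.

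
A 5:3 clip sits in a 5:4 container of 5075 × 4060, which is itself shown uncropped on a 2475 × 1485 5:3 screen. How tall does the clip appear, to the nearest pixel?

First fit — 5:3 into 5075×4060 spans the width: 5075.00 × 3045.00.
Second fit — the 5:4 canvas into 2475×1485 spans the height: 1856.25 × 1485.00 (×0.3658 from 5075×4060).
The clip scales with it: height 3045.00 × 0.3658 ≈ 1113.75.

1114 px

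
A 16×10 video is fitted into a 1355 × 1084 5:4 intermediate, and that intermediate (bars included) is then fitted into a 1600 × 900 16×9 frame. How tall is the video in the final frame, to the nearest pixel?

703 px

16×10 in 1355×1084: fills the width, so the video is 1355.00 × 846.88.
5:4 in 1600×900: fills the height, so the intermediate becomes 1125.00 × 900.00 — a scale of ×0.8303.
The video scales with it: height 846.88 × 0.8303 ≈ 703.12.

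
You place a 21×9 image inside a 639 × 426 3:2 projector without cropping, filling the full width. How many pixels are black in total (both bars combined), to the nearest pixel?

Content height = 639 × 9/21 ≈ 273.8571 px.
Leftover height: 426 − 273.8571 = 152.1429 px.
That's 152.1429 × 639 ≈ 97219 black pixels.

97219 pixels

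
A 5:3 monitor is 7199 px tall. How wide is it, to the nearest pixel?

11998 px

Width = 7199 / 3 × 5 = 11998.33.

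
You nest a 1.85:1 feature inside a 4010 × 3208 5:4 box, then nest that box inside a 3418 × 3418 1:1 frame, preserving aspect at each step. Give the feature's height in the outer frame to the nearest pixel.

1848 px

First fit — 1.85:1 into 4010×3208 spans the width: 4010.00 × 2167.57.
The 5:4 canvas is width-limited in 3418×3418, giving 3418.00 × 2734.40; scale factor 0.8524.
The feature scales with it: height 2167.57 × 0.8524 ≈ 1847.57.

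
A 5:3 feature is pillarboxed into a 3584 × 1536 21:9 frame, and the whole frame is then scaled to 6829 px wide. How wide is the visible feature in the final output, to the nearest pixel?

At 3584×1536 the feature is height-limited, so width = 1536 × 5/3 ≈ 2560.00 px.
Resizing to 6829 px wide multiplies everything by 1.9054: 2560.00 → 4877.86 px.

4878 px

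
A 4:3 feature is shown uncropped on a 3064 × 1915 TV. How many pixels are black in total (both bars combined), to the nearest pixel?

977927 pixels

4:3 (1.333) < 16:10 (1.600), so the feature fills the height.
Content width = 1915 × 4/3 ≈ 2553.3333 px.
Black = 3064 − 2553.3333 = 510.6667 px.
Across the 1915-px span: 510.6667 × 1915 ≈ 977927 px.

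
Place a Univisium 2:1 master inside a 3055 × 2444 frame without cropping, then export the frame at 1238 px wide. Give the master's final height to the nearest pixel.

Fitted into 3055×2444, the master spans the width; its height is 3055 × 1/2 ≈ 1527.50 px.
Resizing to 1238 px wide multiplies everything by 0.4052: 1527.50 → 619.00 px.

619 px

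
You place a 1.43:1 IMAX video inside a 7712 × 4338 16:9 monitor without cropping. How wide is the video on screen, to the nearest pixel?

6203 px

1.43:1 IMAX is narrower than 16:9, so it spans the full height.
The video is 4338 × 1.430 ≈ 6203.34 px wide.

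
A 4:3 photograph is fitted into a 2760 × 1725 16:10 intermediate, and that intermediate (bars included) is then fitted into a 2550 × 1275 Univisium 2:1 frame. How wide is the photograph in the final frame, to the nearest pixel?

First fit — 4:3 into 2760×1725 spans the height: 2300.00 × 1725.00.
The 16:10 canvas is height-limited in 2550×1275, giving 2040.00 × 1275.00; scale factor 0.7391.
So the photograph's width is 2300.00 × 0.7391 ≈ 1700.00.

1700 px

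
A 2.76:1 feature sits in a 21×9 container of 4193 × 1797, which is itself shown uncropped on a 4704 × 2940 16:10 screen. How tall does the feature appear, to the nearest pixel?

1704 px

First fit — 2.76:1 into 4193×1797 spans the width: 4193.00 × 1519.20.
The 21×9 canvas is width-limited in 4704×2940, giving 4704.00 × 2016.00; scale factor 1.1219.
So the feature's height is 1519.20 × 1.1219 ≈ 1704.35.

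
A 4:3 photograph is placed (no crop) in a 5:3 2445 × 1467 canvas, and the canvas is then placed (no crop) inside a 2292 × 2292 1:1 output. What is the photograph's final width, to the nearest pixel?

1834 px

First fit — 4:3 into 2445×1467 spans the height: 1956.00 × 1467.00.
The 5:3 canvas is width-limited in 2292×2292, giving 2292.00 × 1375.20; scale factor 0.9374.
The photograph scales with it: width 1956.00 × 0.9374 ≈ 1833.60.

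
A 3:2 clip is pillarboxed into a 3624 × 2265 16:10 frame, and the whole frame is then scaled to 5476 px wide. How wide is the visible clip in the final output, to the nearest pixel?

In the 3624×2265 frame the clip fills the height: width = 2265 × 3/2 ≈ 3397.50 px.
The frame scales by 5476/3624 = 1.5110; 3397.50 × 1.5110 ≈ 5133.75 px.

5134 px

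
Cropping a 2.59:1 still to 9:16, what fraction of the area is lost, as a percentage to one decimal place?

The height stays; only width is cut (since 9:16 is narrower than 2.59:1).
Fraction kept = (0.562)/(2.590) ≈ 21.72%, so 78.28% is lost.

78.3%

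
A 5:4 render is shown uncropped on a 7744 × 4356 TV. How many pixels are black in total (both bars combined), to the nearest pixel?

10014444 pixels

5:4 is narrower than 16:9, so it spans the full height.
That makes the image 5445.0000 px wide (4356 × 5/4).
Leftover width: 7744 − 5445.0000 = 2299.0000 px.
Across the 4356-px span: 2299.0000 × 4356 ≈ 10014444 px.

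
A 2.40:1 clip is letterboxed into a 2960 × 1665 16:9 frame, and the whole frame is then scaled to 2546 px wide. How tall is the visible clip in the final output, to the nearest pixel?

Fitted into 2960×1665, the clip spans the width; its height is 2960 / 2.400 ≈ 1233.33 px.
Resizing to 2546 px wide multiplies everything by 0.8601: 1233.33 → 1060.83 px.

1061 px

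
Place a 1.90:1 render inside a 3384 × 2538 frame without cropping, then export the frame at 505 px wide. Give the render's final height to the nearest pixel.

In the 3384×2538 frame the render fills the width: height = 3384 / 1.900 ≈ 1781.05 px.
Resizing to 505 px wide multiplies everything by 0.1492: 1781.05 → 265.79 px.

266 px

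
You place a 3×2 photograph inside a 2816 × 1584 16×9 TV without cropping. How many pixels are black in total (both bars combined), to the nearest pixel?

Since 1.500 < 1.778, the photograph is height-limited.
Content width = 1584 × 3/2 ≈ 2376.0000 px.
Leftover width: 2816 − 2376.0000 = 440.0000 px.
That's 440.0000 × 1584 ≈ 696960 black pixels.

696960 pixels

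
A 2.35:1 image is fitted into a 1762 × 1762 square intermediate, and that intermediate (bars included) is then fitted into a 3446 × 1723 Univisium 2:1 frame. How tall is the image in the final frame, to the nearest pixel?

First fit — 2.35:1 into 1762×1762 spans the width: 1762.00 × 749.79.
square in 3446×1723: fills the height, so the intermediate becomes 1723.00 × 1723.00 — a scale of ×0.9779.
Applying the same ×0.9779: 749.79 → 733.19.

733 px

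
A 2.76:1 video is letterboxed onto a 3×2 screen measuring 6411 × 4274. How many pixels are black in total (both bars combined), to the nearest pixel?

12508976 pixels

2.76:1 (2.760) > 3×2 (1.500), so the video fills the width.
Content height = 6411 / 2.760 ≈ 2322.8261 px.
Leftover height: 4274 − 2322.8261 = 1951.1739 px.
Bar area = 1951.1739 × 6411 ≈ 12508976 px.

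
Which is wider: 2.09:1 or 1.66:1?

2.09 and 1.66; 2.09 > 1.66.

2.09:1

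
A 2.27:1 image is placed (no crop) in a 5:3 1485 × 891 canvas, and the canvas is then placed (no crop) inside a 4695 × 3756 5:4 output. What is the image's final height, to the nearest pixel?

2068 px

First fit — 2.27:1 into 1485×891 spans the width: 1485.00 × 654.19.
5:3 in 4695×3756: fills the width, so the intermediate becomes 4695.00 × 2817.00 — a scale of ×3.1616.
Applying the same ×3.1616: 654.19 → 2068.28.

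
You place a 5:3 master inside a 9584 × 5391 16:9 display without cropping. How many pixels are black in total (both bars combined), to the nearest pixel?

3229209 pixels

5:3 is narrower than 16:9, so it spans the full height.
That makes the image 8985.0000 px wide (5391 × 5/3).
Leftover width: 9584 − 8985.0000 = 599.0000 px.
That's 599.0000 × 5391 ≈ 3229209 black pixels.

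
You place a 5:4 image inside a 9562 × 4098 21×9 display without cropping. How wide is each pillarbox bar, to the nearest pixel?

Since 1.250 < 2.333, the image is height-limited.
That makes the image 5122.50 px wide (4098 × 5/4).
Leftover width: 9562 − 5122.50 = 4439.50 px → 2219.75 each side.

2220 px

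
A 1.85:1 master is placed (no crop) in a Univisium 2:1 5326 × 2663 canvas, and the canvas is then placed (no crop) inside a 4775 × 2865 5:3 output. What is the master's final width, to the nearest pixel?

1.85:1 in 5326×2663: fills the height, so the master is 4926.55 × 2663.00.
Univisium 2:1 in 4775×2865: fills the width, so the intermediate becomes 4775.00 × 2387.50 — a scale of ×0.8965.
Applying the same ×0.8965: 4926.55 → 4416.88.

4417 px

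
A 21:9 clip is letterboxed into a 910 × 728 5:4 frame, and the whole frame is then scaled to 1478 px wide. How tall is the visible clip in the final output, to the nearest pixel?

In the 910×728 frame the clip fills the width: height = 910 × 9/21 ≈ 390.00 px.
The frame scales by 1478/910 = 1.6242; 390.00 × 1.6242 ≈ 633.43 px.

633 px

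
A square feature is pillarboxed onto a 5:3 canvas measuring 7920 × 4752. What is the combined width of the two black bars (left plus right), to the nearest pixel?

square is narrower than 5:3, so it spans the full height.
Content width = 4752 × 1/1 ≈ 4752.00 px.
7920 − 4752.00 = 3168.00 px of bars.

3168 px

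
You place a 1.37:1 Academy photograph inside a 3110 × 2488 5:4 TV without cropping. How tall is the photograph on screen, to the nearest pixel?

1.37:1 Academy (1.370) > 5:4 (1.250), so the photograph fills the width.
The photograph is 3110 / 1.370 ≈ 2270.07 px tall.

2270 px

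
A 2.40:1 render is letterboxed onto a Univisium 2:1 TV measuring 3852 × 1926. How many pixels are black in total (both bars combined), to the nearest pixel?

2.40:1 is wider than Univisium 2:1, so it spans the full width.
The render is 3852 / 2.400 ≈ 1605.0000 px tall.
Leftover height: 1926 − 1605.0000 = 321.0000 px.
Across the 3852-px span: 321.0000 × 3852 ≈ 1236492 px.

1236492 pixels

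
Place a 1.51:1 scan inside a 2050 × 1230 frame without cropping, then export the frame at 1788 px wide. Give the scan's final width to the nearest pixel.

1620 px

At 2050×1230 the scan is height-limited, so width = 1230 × 1.510 ≈ 1857.30 px.
The frame scales by 1788/2050 = 0.8722; 1857.30 × 0.8722 ≈ 1619.93 px.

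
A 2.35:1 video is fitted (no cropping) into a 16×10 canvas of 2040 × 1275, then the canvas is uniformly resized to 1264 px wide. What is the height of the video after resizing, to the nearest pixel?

538 px

At 2040×1275 the video is width-limited, so height = 2040 / 2.350 ≈ 868.09 px.
Resizing to 1264 px wide multiplies everything by 0.6196: 868.09 → 537.87 px.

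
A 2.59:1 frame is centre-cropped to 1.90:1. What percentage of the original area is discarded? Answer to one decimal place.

Going from 2.59:1 to 1.90:1 means cutting width while keeping height.
Area ratio = (1.900)/(2.590) = 73.36%; the remaining 26.64% is cropped out.

26.6%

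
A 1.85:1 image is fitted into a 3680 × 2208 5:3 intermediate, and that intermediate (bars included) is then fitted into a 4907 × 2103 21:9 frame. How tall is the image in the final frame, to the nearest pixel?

First fit — 1.85:1 into 3680×2208 spans the width: 3680.00 × 1989.19.
Second fit — the 5:3 canvas into 4907×2103 spans the height: 3505.00 × 2103.00 (×0.9524 from 3680×2208).
Applying the same ×0.9524: 1989.19 → 1894.59.

1895 px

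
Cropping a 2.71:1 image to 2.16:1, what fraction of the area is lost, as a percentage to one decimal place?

20.3%

2.16:1 is narrower than 2.71:1, so the crop keeps the full height and trims the width.
Fraction kept = (2.160)/(2.710) ≈ 79.70%, so 20.30% is lost.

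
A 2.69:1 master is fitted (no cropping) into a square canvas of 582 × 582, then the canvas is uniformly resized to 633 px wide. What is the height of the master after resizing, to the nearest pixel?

In the 582×582 frame the master fills the width: height = 582 / 2.690 ≈ 216.36 px.
The frame scales by 633/582 = 1.0876; 216.36 × 1.0876 ≈ 235.32 px.

235 px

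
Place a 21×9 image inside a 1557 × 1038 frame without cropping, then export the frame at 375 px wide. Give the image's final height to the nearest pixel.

161 px

Fitted into 1557×1038, the image spans the width; its height is 1557 × 9/21 ≈ 667.29 px.
Scaling 1557 → 375 is ×0.2408, so the height becomes 667.29 × 0.2408 ≈ 160.71 px.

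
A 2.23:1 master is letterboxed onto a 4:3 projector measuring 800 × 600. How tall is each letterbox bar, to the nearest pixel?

2.23:1 (2.230) > 4:3 (1.333), so the master fills the width.
Content height = 800 / 2.230 ≈ 358.74 px.
Black = 600 − 358.74 = 241.26 px, or 120.63 per bar.

121 px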